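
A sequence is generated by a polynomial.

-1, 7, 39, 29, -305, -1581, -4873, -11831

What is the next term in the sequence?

8 , 32 , -10 , -334 , -1276 , -3292 , -6958
24 , -42 , -324 , -942 , -2016 , -3666
-66 , -282 , -618 , -1074 , -1650
-216 , -336 , -456 , -576
-120 , -120 , -120
Constant fifth difference = -120, so extend:
-576 − 120 = -696;  -1650 − 696 = -2346;  -3666 − 2346 = -6012;  -6958 − 6012 = -12970;  -11831 − 12970 = -24801

-24801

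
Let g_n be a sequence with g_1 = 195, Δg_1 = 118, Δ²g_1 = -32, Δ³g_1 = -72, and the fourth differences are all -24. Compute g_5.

163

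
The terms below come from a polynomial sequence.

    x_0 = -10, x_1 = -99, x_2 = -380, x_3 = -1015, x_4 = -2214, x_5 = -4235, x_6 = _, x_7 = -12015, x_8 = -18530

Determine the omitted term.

Using the first 6 terms:
First differences: -89, -281, -635, -1199, -2021
Second differences: -192, -354, -564, -822
Third differences: -162, -210, -258
Fourth differences: -48, -48
Constant fourth difference = -48.
Extend forward: -258 − 48 = -306;  -822 − 306 = -1128;  -2021 − 1128 = -3149;  -4235 − 3149 = -7384

-7384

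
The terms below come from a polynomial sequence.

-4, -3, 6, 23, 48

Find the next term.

D1: 1  9  17  25
D2: 8  8  8
The second differences are constant (8).
25 + 8 = 33;  48 + 33 = 81

81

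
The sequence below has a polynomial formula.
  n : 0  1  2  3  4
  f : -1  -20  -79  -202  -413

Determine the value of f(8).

-2617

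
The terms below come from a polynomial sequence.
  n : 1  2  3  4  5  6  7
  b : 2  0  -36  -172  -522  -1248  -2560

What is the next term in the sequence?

-2, -36, -136, -350, -726, -1312
-34, -100, -214, -376, -586
-66, -114, -162, -210
-48, -48, -48
The fourth differences are constant (-48).
-210 − 48 = -258;  -586 − 258 = -844;  -1312 − 844 = -2156;  -2560 − 2156 = -4716

-4716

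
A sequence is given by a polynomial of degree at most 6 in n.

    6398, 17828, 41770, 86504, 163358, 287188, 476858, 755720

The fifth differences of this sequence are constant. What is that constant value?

D1: 11430, 23942, 44734, 76854, 123830, 189670, 278862
D2: 12512, 20792, 32120, 46976, 65840, 89192
D3: 8280, 11328, 14856, 18864, 23352
D4: 3048, 3528, 4008, 4488
D5: 480, 480, 480

480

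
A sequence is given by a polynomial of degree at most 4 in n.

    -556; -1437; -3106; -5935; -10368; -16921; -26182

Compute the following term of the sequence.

-38811

D1: -881 , -1669 , -2829 , -4433 , -6553 , -9261
D2: -788 , -1160 , -1604 , -2120 , -2708
D3: -372 , -444 , -516 , -588
D4: -72 , -72 , -72
Constant fourth difference = -72, so extend:
-588 − 72 = -660;  -2708 − 660 = -3368;  -9261 − 3368 = -12629;  -26182 − 12629 = -38811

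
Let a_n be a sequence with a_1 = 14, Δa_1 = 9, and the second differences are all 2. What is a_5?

62

Build the table forward from the leading diagonal:
Δ²: 2, 2, 2, 2, 2
Δ: 9, 11, 13, 15, 17
a: 14, 23, 34, 47, 62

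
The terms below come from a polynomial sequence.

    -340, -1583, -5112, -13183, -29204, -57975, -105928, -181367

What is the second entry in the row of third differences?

First differences: -1243, -3529, -8071, -16021, -28771, -47953, -75439
Second differences: -2286, -4542, -7950, -12750, -19182, -27486
Third differences: -2256, -3408, -4800, -6432, -8304
Fourth differences: -1152, -1392, -1632, -1872
Fifth differences: -240, -240, -240

-3408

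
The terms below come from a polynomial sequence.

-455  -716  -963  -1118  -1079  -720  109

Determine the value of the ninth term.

3897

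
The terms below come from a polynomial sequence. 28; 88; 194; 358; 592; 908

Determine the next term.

First differences: 60, 106, 164, 234, 316
Second differences: 46, 58, 70, 82
Third differences: 12, 12, 12
The third differences are constant (12).
82 + 12 = 94;  316 + 94 = 410;  908 + 410 = 1318

1318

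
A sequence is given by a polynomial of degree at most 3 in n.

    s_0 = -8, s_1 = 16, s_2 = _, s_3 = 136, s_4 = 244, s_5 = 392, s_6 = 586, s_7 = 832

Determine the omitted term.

Using the last 5 terms:
D1: 108, 148, 194, 246
D2: 40, 46, 52
D3: 6, 6
Constant third difference = 6.
Extend backward: 40 − 6 = 34;  108 − 34 = 74;  136 − 74 = 62

62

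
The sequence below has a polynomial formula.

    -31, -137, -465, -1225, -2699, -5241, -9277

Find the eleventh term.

D1: -106  -328  -760  -1474  -2542  -4036
D2: -222  -432  -714  -1068  -1494
D3: -210  -282  -354  -426
D4: -72  -72  -72
Constant fourth difference = -72, so extend:
-426 − 72 = -498;  -1494 − 498 = -1992;  -4036 − 1992 = -6028;  -9277 − 6028 = -15305
-498 − 72 = -570;  -1992 − 570 = -2562;  -6028 − 2562 = -8590;  -15305 − 8590 = -23895
-570 − 72 = -642;  -2562 − 642 = -3204;  -8590 − 3204 = -11794;  -23895 − 11794 = -35689
-642 − 72 = -714;  -3204 − 714 = -3918;  -11794 − 3918 = -15712;  -35689 − 15712 = -51401

-51401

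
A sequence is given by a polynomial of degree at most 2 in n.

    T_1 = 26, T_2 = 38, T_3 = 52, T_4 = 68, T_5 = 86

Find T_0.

Δ: 12, 14, 16, 18
Δ²: 2, 2, 2
The second differences are constant at 2.
Work back: 12 − 2 = 10;  26 − 10 = 16

16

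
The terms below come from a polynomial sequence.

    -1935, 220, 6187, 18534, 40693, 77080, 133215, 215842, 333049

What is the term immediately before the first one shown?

Δ: 2155  5967  12347  22159  36387  56135  82627  117207
Δ²: 3812  6380  9812  14228  19748  26492  34580
Δ³: 2568  3432  4416  5520  6744  8088
Δ⁴: 864  984  1104  1224  1344
Δ⁵: 120  120  120  120
The fifth differences are constant at 120.
Work back: 864 − 120 = 744;  2568 − 744 = 1824;  3812 − 1824 = 1988;  2155 − 1988 = 167;  -1935 − 167 = -2102

-2102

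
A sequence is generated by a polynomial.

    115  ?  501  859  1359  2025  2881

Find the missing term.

261

Using the last 5 terms:
Δ: 358, 500, 666, 856
Δ²: 142, 166, 190
Δ³: 24, 24
Constant third difference = 24.
Extend backward: 142 − 24 = 118;  358 − 118 = 240;  501 − 240 = 261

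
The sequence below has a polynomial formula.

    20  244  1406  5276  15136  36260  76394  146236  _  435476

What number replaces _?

Using the first 8 terms:
224, 1162, 3870, 9860, 21124, 40134, 69842
938, 2708, 5990, 11264, 19010, 29708
1770, 3282, 5274, 7746, 10698
1512, 1992, 2472, 2952
480, 480, 480
Constant fifth difference = 480.
Extend forward: 2952 + 480 = 3432;  10698 + 3432 = 14130;  29708 + 14130 = 43838;  69842 + 43838 = 113680;  146236 + 113680 = 259916

259916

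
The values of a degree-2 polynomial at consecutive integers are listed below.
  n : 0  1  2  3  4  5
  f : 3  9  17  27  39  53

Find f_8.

107

D1: 6, 8, 10, 12, 14
D2: 2, 2, 2, 2
Second differences constant at 2.
14 + 2 = 16;  53 + 16 = 69
16 + 2 = 18;  69 + 18 = 87
18 + 2 = 20;  87 + 20 = 107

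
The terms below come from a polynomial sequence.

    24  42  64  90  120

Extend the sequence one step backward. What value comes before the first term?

10

D1: 18, 22, 26, 30
D2: 4, 4, 4
The second differences are constant at 4.
Work back: 18 − 4 = 14;  24 − 14 = 10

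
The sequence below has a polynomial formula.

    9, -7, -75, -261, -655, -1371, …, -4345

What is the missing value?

-2547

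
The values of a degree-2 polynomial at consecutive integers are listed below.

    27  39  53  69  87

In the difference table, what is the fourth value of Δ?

First differences: 12, 14, 16, 18
Second differences: 2, 2, 2

18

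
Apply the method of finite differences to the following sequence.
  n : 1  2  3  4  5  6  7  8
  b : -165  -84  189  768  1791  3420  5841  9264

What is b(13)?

D1: 81, 273, 579, 1023, 1629, 2421, 3423
D2: 192, 306, 444, 606, 792, 1002
D3: 114, 138, 162, 186, 210
D4: 24, 24, 24, 24
Constant fourth difference = 24, so extend:
210 + 24 = 234;  1002 + 234 = 1236;  3423 + 1236 = 4659;  9264 + 4659 = 13923
234 + 24 = 258;  1236 + 258 = 1494;  4659 + 1494 = 6153;  13923 + 6153 = 20076
258 + 24 = 282;  1494 + 282 = 1776;  6153 + 1776 = 7929;  20076 + 7929 = 28005
282 + 24 = 306;  1776 + 306 = 2082;  7929 + 2082 = 10011;  28005 + 10011 = 38016
306 + 24 = 330;  2082 + 330 = 2412;  10011 + 2412 = 12423;  38016 + 12423 = 50439

50439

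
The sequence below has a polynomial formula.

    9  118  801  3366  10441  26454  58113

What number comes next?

114886

Δ: 109, 683, 2565, 7075, 16013, 31659
Δ²: 574, 1882, 4510, 8938, 15646
Δ³: 1308, 2628, 4428, 6708
Δ⁴: 1320, 1800, 2280
Δ⁵: 480, 480
Constant fifth difference = 480, so extend:
2280 + 480 = 2760;  6708 + 2760 = 9468;  15646 + 9468 = 25114;  31659 + 25114 = 56773;  58113 + 56773 = 114886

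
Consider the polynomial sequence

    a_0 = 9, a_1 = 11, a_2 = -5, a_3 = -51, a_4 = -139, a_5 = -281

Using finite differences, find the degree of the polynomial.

3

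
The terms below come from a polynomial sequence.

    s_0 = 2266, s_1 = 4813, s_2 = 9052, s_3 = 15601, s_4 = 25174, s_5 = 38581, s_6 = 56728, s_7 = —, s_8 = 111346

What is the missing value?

Using the first 7 terms:
D1: 2547, 4239, 6549, 9573, 13407, 18147
D2: 1692, 2310, 3024, 3834, 4740
D3: 618, 714, 810, 906
D4: 96, 96, 96
Constant fourth difference = 96.
Extend forward: 906 + 96 = 1002;  4740 + 1002 = 5742;  18147 + 5742 = 23889;  56728 + 23889 = 80617

80617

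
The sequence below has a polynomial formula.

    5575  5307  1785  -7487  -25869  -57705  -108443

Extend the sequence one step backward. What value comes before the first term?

4341

D1: -268  -3522  -9272  -18382  -31836  -50738
D2: -3254  -5750  -9110  -13454  -18902
D3: -2496  -3360  -4344  -5448
D4: -864  -984  -1104
D5: -120  -120
The fifth differences are constant at -120.
Work back: -864 + 120 = -744;  -2496 + 744 = -1752;  -3254 + 1752 = -1502;  -268 + 1502 = 1234;  5575 − 1234 = 4341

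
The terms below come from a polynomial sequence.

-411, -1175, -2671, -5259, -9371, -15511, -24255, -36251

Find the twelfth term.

-132235

Δ: -764  -1496  -2588  -4112  -6140  -8744  -11996
Δ²: -732  -1092  -1524  -2028  -2604  -3252
Δ³: -360  -432  -504  -576  -648
Δ⁴: -72  -72  -72  -72
Constant fourth difference = -72, so extend:
-648 − 72 = -720;  -3252 − 720 = -3972;  -11996 − 3972 = -15968;  -36251 − 15968 = -52219
-720 − 72 = -792;  -3972 − 792 = -4764;  -15968 − 4764 = -20732;  -52219 − 20732 = -72951
-792 − 72 = -864;  -4764 − 864 = -5628;  -20732 − 5628 = -26360;  -72951 − 26360 = -99311
-864 − 72 = -936;  -5628 − 936 = -6564;  -26360 − 6564 = -32924;  -99311 − 32924 = -132235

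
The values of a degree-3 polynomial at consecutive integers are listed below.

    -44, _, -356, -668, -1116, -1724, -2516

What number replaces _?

Using the last 5 terms:
First differences: -312, -448, -608, -792
Second differences: -136, -160, -184
Third differences: -24, -24
Constant third difference = -24.
Extend backward: -136 + 24 = -112;  -312 + 112 = -200;  -356 + 200 = -156

-156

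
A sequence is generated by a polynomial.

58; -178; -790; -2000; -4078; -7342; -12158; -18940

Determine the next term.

D1: -236, -612, -1210, -2078, -3264, -4816, -6782
D2: -376, -598, -868, -1186, -1552, -1966
D3: -222, -270, -318, -366, -414
D4: -48, -48, -48, -48
The fourth differences are constant (-48).
-414 − 48 = -462;  -1966 − 462 = -2428;  -6782 − 2428 = -9210;  -18940 − 9210 = -28150

-28150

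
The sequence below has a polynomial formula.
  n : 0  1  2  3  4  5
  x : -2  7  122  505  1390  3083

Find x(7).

10477

D1: 9, 115, 383, 885, 1693
D2: 106, 268, 502, 808
D3: 162, 234, 306
D4: 72, 72
Fourth differences constant at 72.
306 + 72 = 378;  808 + 378 = 1186;  1693 + 1186 = 2879;  3083 + 2879 = 5962
378 + 72 = 450;  1186 + 450 = 1636;  2879 + 1636 = 4515;  5962 + 4515 = 10477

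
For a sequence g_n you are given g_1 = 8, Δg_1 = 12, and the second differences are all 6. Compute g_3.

38

Build the table forward from the leading diagonal:
D2: 6, 6, 6
D1: 12, 18, 24
g: 8, 20, 38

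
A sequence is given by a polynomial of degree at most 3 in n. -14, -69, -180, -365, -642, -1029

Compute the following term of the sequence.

-1544

D1: -55 , -111 , -185 , -277 , -387
D2: -56 , -74 , -92 , -110
D3: -18 , -18 , -18
Constant third difference = -18, so extend:
-110 − 18 = -128;  -387 − 128 = -515;  -1029 − 515 = -1544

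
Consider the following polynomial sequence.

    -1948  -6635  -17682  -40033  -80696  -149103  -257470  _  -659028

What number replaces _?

Using the first 7 terms:
First differences: -4687, -11047, -22351, -40663, -68407, -108367
Second differences: -6360, -11304, -18312, -27744, -39960
Third differences: -4944, -7008, -9432, -12216
Fourth differences: -2064, -2424, -2784
Fifth differences: -360, -360
Constant fifth difference = -360.
Extend forward: -2784 − 360 = -3144;  -12216 − 3144 = -15360;  -39960 − 15360 = -55320;  -108367 − 55320 = -163687;  -257470 − 163687 = -421157

-421157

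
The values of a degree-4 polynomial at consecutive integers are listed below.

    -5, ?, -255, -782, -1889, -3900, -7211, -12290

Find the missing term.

-56

Using the last 6 terms:
Δ: -527, -1107, -2011, -3311, -5079
Δ²: -580, -904, -1300, -1768
Δ³: -324, -396, -468
Δ⁴: -72, -72
Constant fourth difference = -72.
Extend backward: -324 + 72 = -252;  -580 + 252 = -328;  -527 + 328 = -199;  -255 + 199 = -56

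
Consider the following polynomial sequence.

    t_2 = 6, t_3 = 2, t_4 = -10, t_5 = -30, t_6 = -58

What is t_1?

Δ: -4, -12, -20, -28
Δ²: -8, -8, -8
The second differences are constant at -8.
Work back: -4 + 8 = 4;  6 − 4 = 2

2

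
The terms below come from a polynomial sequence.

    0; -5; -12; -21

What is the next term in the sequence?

-32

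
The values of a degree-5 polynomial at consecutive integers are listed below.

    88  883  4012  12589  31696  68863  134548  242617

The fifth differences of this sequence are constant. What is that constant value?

480

Δ: 795, 3129, 8577, 19107, 37167, 65685, 108069
Δ²: 2334, 5448, 10530, 18060, 28518, 42384
Δ³: 3114, 5082, 7530, 10458, 13866
Δ⁴: 1968, 2448, 2928, 3408
Δ⁵: 480, 480, 480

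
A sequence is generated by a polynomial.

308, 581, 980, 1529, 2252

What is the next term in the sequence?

Δ: 273, 399, 549, 723
Δ²: 126, 150, 174
Δ³: 24, 24
The third differences are constant (24).
174 + 24 = 198;  723 + 198 = 921;  2252 + 921 = 3173

3173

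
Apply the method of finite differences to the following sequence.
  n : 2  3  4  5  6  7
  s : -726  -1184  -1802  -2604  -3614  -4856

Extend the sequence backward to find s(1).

-404

D1: -458, -618, -802, -1010, -1242
D2: -160, -184, -208, -232
D3: -24, -24, -24
The third differences are constant at -24.
Work back: -160 + 24 = -136;  -458 + 136 = -322;  -726 + 322 = -404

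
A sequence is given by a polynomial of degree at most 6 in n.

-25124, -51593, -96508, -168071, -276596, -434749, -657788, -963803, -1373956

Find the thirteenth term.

D1: -26469 , -44915 , -71563 , -108525 , -158153 , -223039 , -306015 , -410153
D2: -18446 , -26648 , -36962 , -49628 , -64886 , -82976 , -104138
D3: -8202 , -10314 , -12666 , -15258 , -18090 , -21162
D4: -2112 , -2352 , -2592 , -2832 , -3072
D5: -240 , -240 , -240 , -240
Constant fifth difference = -240, so extend:
-3072 − 240 = -3312;  -21162 − 3312 = -24474;  -104138 − 24474 = -128612;  -410153 − 128612 = -538765;  -1373956 − 538765 = -1912721
-3312 − 240 = -3552;  -24474 − 3552 = -28026;  -128612 − 28026 = -156638;  -538765 − 156638 = -695403;  -1912721 − 695403 = -2608124
-3552 − 240 = -3792;  -28026 − 3792 = -31818;  -156638 − 31818 = -188456;  -695403 − 188456 = -883859;  -2608124 − 883859 = -3491983
-3792 − 240 = -4032;  -31818 − 4032 = -35850;  -188456 − 35850 = -224306;  -883859 − 224306 = -1108165;  -3491983 − 1108165 = -4600148

-4600148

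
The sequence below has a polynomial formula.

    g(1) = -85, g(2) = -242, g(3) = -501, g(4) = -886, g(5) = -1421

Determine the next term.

-2130

First differences: -157, -259, -385, -535
Second differences: -102, -126, -150
Third differences: -24, -24
Third differences constant at -24.
-150 − 24 = -174;  -535 − 174 = -709;  -1421 − 709 = -2130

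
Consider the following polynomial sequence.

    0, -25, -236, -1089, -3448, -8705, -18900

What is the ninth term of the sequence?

-66224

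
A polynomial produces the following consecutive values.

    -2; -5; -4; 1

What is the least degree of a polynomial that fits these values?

2

D1: -3, 1, 5
D2: 4, 4
The second differences are constant, so the polynomial has degree 2.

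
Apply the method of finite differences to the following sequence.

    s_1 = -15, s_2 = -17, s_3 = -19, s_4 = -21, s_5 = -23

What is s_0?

D1: -2  -2  -2  -2
The first differences are constant at -2.
Work back: -15 + 2 = -13

-13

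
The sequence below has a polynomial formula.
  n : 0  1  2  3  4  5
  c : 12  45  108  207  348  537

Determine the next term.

780

First differences: 33, 63, 99, 141, 189
Second differences: 30, 36, 42, 48
Third differences: 6, 6, 6
Constant third difference = 6, so extend:
48 + 6 = 54;  189 + 54 = 243;  537 + 243 = 780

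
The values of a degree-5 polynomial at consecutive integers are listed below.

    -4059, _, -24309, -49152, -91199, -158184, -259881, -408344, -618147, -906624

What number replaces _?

-10736

Using the last 8 terms:
Δ: -24843  -42047  -66985  -101697  -148463  -209803  -288477
Δ²: -17204  -24938  -34712  -46766  -61340  -78674
Δ³: -7734  -9774  -12054  -14574  -17334
Δ⁴: -2040  -2280  -2520  -2760
Δ⁵: -240  -240  -240
Constant fifth difference = -240.
Extend backward: -2040 + 240 = -1800;  -7734 + 1800 = -5934;  -17204 + 5934 = -11270;  -24843 + 11270 = -13573;  -24309 + 13573 = -10736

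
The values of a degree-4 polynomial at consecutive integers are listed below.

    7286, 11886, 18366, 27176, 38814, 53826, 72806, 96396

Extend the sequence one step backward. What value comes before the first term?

First differences: 4600  6480  8810  11638  15012  18980  23590
Second differences: 1880  2330  2828  3374  3968  4610
Third differences: 450  498  546  594  642
Fourth differences: 48  48  48  48
The fourth differences are constant at 48.
Work back: 450 − 48 = 402;  1880 − 402 = 1478;  4600 − 1478 = 3122;  7286 − 3122 = 4164

4164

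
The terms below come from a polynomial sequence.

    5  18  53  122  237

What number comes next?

Δ: 13, 35, 69, 115
Δ²: 22, 34, 46
Δ³: 12, 12
The third differences are constant (12).
46 + 12 = 58;  115 + 58 = 173;  237 + 173 = 410

410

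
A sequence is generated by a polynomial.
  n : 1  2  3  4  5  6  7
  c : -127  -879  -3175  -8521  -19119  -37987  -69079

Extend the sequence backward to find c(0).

First differences: -752, -2296, -5346, -10598, -18868, -31092
Second differences: -1544, -3050, -5252, -8270, -12224
Third differences: -1506, -2202, -3018, -3954
Fourth differences: -696, -816, -936
Fifth differences: -120, -120
The fifth differences are constant at -120.
Work back: -696 + 120 = -576;  -1506 + 576 = -930;  -1544 + 930 = -614;  -752 + 614 = -138;  -127 + 138 = 11

11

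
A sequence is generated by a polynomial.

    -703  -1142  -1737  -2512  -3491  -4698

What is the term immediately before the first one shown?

-396

D1: -439  -595  -775  -979  -1207
D2: -156  -180  -204  -228
D3: -24  -24  -24
The third differences are constant at -24.
Work back: -156 + 24 = -132;  -439 + 132 = -307;  -703 + 307 = -396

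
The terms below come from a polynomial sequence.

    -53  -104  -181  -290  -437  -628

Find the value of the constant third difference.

-6

D1: -51, -77, -109, -147, -191
D2: -26, -32, -38, -44
D3: -6, -6, -6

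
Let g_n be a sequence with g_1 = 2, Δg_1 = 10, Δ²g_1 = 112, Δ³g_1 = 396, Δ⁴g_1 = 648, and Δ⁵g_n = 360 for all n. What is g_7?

21542

Build the table forward from the leading diagonal:
Δ⁵: 360  360  360  360  360  360  360
Δ⁴: 648  1008  1368  1728  2088  2448  2808
Δ³: 396  1044  2052  3420  5148  7236  9684
Δ²: 112  508  1552  3604  7024  12172  19408
Δ: 10  122  630  2182  5786  12810  24982
g: 2  12  134  764  2946  8732  21542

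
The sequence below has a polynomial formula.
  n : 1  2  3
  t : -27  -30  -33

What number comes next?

Δ: -3, -3
The first differences are constant (-3).
-33 − 3 = -36

-36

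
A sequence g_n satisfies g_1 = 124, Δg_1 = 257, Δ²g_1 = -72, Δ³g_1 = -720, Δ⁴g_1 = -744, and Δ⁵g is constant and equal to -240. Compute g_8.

-55869

Build the table forward from the leading diagonal:
D5: -240  -240  -240  -240  -240  -240  -240  -240
D4: -744  -984  -1224  -1464  -1704  -1944  -2184  -2424
D3: -720  -1464  -2448  -3672  -5136  -6840  -8784  -10968
D2: -72  -792  -2256  -4704  -8376  -13512  -20352  -29136
D1: 257  185  -607  -2863  -7567  -15943  -29455  -49807
g: 124  381  566  -41  -2904  -10471  -26414  -55869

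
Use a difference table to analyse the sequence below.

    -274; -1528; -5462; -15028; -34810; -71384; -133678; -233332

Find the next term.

-385058

-1254, -3934, -9566, -19782, -36574, -62294, -99654
-2680, -5632, -10216, -16792, -25720, -37360
-2952, -4584, -6576, -8928, -11640
-1632, -1992, -2352, -2712
-360, -360, -360
The fifth differences are constant (-360).
-2712 − 360 = -3072;  -11640 − 3072 = -14712;  -37360 − 14712 = -52072;  -99654 − 52072 = -151726;  -233332 − 151726 = -385058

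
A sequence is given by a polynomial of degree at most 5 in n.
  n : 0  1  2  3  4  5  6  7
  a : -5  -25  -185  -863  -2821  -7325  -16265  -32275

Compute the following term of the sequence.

First differences: -20 , -160 , -678 , -1958 , -4504 , -8940 , -16010
Second differences: -140 , -518 , -1280 , -2546 , -4436 , -7070
Third differences: -378 , -762 , -1266 , -1890 , -2634
Fourth differences: -384 , -504 , -624 , -744
Fifth differences: -120 , -120 , -120
Fifth differences constant at -120.
-744 − 120 = -864;  -2634 − 864 = -3498;  -7070 − 3498 = -10568;  -16010 − 10568 = -26578;  -32275 − 26578 = -58853

-58853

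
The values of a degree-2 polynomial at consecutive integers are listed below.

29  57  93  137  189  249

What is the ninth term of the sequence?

28 , 36 , 44 , 52 , 60
8 , 8 , 8 , 8
Constant second difference = 8, so extend:
60 + 8 = 68;  249 + 68 = 317
68 + 8 = 76;  317 + 76 = 393
76 + 8 = 84;  393 + 84 = 477

477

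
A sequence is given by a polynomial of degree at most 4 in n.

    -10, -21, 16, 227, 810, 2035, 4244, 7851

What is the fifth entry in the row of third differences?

Δ: -11, 37, 211, 583, 1225, 2209, 3607
Δ²: 48, 174, 372, 642, 984, 1398
Δ³: 126, 198, 270, 342, 414
Δ⁴: 72, 72, 72, 72

414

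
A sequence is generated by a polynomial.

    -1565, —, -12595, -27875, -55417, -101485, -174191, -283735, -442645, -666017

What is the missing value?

-4921

Using the last 8 terms:
-15280  -27542  -46068  -72706  -109544  -158910  -223372
-12262  -18526  -26638  -36838  -49366  -64462
-6264  -8112  -10200  -12528  -15096
-1848  -2088  -2328  -2568
-240  -240  -240
Constant fifth difference = -240.
Extend backward: -1848 + 240 = -1608;  -6264 + 1608 = -4656;  -12262 + 4656 = -7606;  -15280 + 7606 = -7674;  -12595 + 7674 = -4921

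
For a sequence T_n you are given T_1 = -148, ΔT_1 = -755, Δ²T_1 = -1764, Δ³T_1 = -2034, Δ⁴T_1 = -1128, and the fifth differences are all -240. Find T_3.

-3422

Build the table forward from the leading diagonal:
Δ⁵: -240, -240, -240
Δ⁴: -1128, -1368, -1608
Δ³: -2034, -3162, -4530
Δ²: -1764, -3798, -6960
Δ: -755, -2519, -6317
T: -148, -903, -3422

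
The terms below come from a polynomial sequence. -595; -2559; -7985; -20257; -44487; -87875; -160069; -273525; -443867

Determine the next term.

First differences: -1964 , -5426 , -12272 , -24230 , -43388 , -72194 , -113456 , -170342
Second differences: -3462 , -6846 , -11958 , -19158 , -28806 , -41262 , -56886
Third differences: -3384 , -5112 , -7200 , -9648 , -12456 , -15624
Fourth differences: -1728 , -2088 , -2448 , -2808 , -3168
Fifth differences: -360 , -360 , -360 , -360
Constant fifth difference = -360, so extend:
-3168 − 360 = -3528;  -15624 − 3528 = -19152;  -56886 − 19152 = -76038;  -170342 − 76038 = -246380;  -443867 − 246380 = -690247

-690247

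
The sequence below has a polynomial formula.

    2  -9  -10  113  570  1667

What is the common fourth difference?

Δ: -11, -1, 123, 457, 1097
Δ²: 10, 124, 334, 640
Δ³: 114, 210, 306
Δ⁴: 96, 96

96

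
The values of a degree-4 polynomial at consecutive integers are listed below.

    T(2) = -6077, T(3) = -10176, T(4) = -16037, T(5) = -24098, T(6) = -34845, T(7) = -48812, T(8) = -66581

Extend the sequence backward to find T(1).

-3350

Δ: -4099, -5861, -8061, -10747, -13967, -17769
Δ²: -1762, -2200, -2686, -3220, -3802
Δ³: -438, -486, -534, -582
Δ⁴: -48, -48, -48
The fourth differences are constant at -48.
Work back: -438 + 48 = -390;  -1762 + 390 = -1372;  -4099 + 1372 = -2727;  -6077 + 2727 = -3350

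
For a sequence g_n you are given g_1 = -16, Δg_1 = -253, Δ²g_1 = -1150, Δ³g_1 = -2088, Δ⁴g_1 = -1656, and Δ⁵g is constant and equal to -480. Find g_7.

-88264

Build the table forward from the leading diagonal:
Δ⁵: -480, -480, -480, -480, -480, -480, -480
Δ⁴: -1656, -2136, -2616, -3096, -3576, -4056, -4536
Δ³: -2088, -3744, -5880, -8496, -11592, -15168, -19224
Δ²: -1150, -3238, -6982, -12862, -21358, -32950, -48118
Δ: -253, -1403, -4641, -11623, -24485, -45843, -78793
g: -16, -269, -1672, -6313, -17936, -42421, -88264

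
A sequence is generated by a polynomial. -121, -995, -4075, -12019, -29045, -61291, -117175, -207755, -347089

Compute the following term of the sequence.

First differences: -874, -3080, -7944, -17026, -32246, -55884, -90580, -139334
Second differences: -2206, -4864, -9082, -15220, -23638, -34696, -48754
Third differences: -2658, -4218, -6138, -8418, -11058, -14058
Fourth differences: -1560, -1920, -2280, -2640, -3000
Fifth differences: -360, -360, -360, -360
Fifth differences constant at -360.
-3000 − 360 = -3360;  -14058 − 3360 = -17418;  -48754 − 17418 = -66172;  -139334 − 66172 = -205506;  -347089 − 205506 = -552595

-552595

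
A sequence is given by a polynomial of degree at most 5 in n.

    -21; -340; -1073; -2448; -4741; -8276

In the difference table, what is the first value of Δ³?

Δ: -319, -733, -1375, -2293, -3535
Δ²: -414, -642, -918, -1242
Δ³: -228, -276, -324
Δ⁴: -48, -48

-228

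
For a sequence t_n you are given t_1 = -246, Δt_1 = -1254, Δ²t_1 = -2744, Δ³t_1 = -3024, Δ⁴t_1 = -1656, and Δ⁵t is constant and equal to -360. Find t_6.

-72836

Build the table forward from the leading diagonal:
Fifth differences: -360, -360, -360, -360, -360, -360
Fourth differences: -1656, -2016, -2376, -2736, -3096, -3456
Third differences: -3024, -4680, -6696, -9072, -11808, -14904
Second differences: -2744, -5768, -10448, -17144, -26216, -38024
First differences: -1254, -3998, -9766, -20214, -37358, -63574
t: -246, -1500, -5498, -15264, -35478, -72836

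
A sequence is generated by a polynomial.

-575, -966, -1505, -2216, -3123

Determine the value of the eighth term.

-7260

First differences: -391, -539, -711, -907
Second differences: -148, -172, -196
Third differences: -24, -24
Third differences constant at -24.
-196 − 24 = -220;  -907 − 220 = -1127;  -3123 − 1127 = -4250
-220 − 24 = -244;  -1127 − 244 = -1371;  -4250 − 1371 = -5621
-244 − 24 = -268;  -1371 − 268 = -1639;  -5621 − 1639 = -7260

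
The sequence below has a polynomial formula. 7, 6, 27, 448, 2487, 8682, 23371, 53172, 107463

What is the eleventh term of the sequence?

D1: -1  21  421  2039  6195  14689  29801  54291
D2: 22  400  1618  4156  8494  15112  24490
D3: 378  1218  2538  4338  6618  9378
D4: 840  1320  1800  2280  2760
D5: 480  480  480  480
Fifth differences constant at 480.
2760 + 480 = 3240;  9378 + 3240 = 12618;  24490 + 12618 = 37108;  54291 + 37108 = 91399;  107463 + 91399 = 198862
3240 + 480 = 3720;  12618 + 3720 = 16338;  37108 + 16338 = 53446;  91399 + 53446 = 144845;  198862 + 144845 = 343707

343707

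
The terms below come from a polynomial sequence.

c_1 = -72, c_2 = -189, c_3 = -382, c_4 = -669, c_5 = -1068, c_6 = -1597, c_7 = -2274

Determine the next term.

D1: -117, -193, -287, -399, -529, -677
D2: -76, -94, -112, -130, -148
D3: -18, -18, -18, -18
Third differences constant at -18.
-148 − 18 = -166;  -677 − 166 = -843;  -2274 − 843 = -3117

-3117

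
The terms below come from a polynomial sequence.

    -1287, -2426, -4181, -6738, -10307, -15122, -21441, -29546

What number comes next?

D1: -1139, -1755, -2557, -3569, -4815, -6319, -8105
D2: -616, -802, -1012, -1246, -1504, -1786
D3: -186, -210, -234, -258, -282
D4: -24, -24, -24, -24
Fourth differences constant at -24.
-282 − 24 = -306;  -1786 − 306 = -2092;  -8105 − 2092 = -10197;  -29546 − 10197 = -39743

-39743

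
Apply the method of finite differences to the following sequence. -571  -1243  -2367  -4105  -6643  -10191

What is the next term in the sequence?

-14983

D1: -672, -1124, -1738, -2538, -3548
D2: -452, -614, -800, -1010
D3: -162, -186, -210
D4: -24, -24
The fourth differences are constant (-24).
-210 − 24 = -234;  -1010 − 234 = -1244;  -3548 − 1244 = -4792;  -10191 − 4792 = -14983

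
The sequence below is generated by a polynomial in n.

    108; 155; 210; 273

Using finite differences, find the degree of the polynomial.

Δ: 47, 55, 63
Δ²: 8, 8
The second differences are constant, so the polynomial has degree 2.

2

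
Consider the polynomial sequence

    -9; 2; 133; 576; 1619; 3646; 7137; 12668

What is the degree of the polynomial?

4

D1: 11, 131, 443, 1043, 2027, 3491, 5531
D2: 120, 312, 600, 984, 1464, 2040
D3: 192, 288, 384, 480, 576
D4: 96, 96, 96, 96
The fourth differences are constant, so the polynomial has degree 4.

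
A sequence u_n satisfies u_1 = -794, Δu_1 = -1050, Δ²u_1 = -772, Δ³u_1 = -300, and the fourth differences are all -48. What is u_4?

Build the table forward from the leading diagonal:
Δ⁴: -48  -48  -48  -48
Δ³: -300  -348  -396  -444
Δ²: -772  -1072  -1420  -1816
Δ: -1050  -1822  -2894  -4314
u: -794  -1844  -3666  -6560

-6560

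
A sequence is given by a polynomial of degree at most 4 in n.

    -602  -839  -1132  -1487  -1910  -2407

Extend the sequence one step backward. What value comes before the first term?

-415

Δ: -237, -293, -355, -423, -497
Δ²: -56, -62, -68, -74
Δ³: -6, -6, -6
The third differences are constant at -6.
Work back: -56 + 6 = -50;  -237 + 50 = -187;  -602 + 187 = -415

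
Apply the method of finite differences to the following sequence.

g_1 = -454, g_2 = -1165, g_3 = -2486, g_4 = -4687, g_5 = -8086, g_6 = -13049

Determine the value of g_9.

-41702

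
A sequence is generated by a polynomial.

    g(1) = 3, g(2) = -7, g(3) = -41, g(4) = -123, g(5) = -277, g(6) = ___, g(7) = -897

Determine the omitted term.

-527

Using the first 5 terms:
-10, -34, -82, -154
-24, -48, -72
-24, -24
Constant third difference = -24.
Extend forward: -72 − 24 = -96;  -154 − 96 = -250;  -277 − 250 = -527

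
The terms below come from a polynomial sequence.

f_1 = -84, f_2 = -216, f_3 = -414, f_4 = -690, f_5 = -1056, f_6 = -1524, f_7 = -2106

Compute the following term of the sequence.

-2814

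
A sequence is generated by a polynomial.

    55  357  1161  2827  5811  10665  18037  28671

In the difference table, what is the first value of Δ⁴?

96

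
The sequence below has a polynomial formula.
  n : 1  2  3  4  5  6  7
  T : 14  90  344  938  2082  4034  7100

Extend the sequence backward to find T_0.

2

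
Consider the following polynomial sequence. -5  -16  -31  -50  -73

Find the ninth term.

D1: -11  -15  -19  -23
D2: -4  -4  -4
The second differences are constant (-4).
-23 − 4 = -27;  -73 − 27 = -100
-27 − 4 = -31;  -100 − 31 = -131
-31 − 4 = -35;  -131 − 35 = -166
-35 − 4 = -39;  -166 − 39 = -205

-205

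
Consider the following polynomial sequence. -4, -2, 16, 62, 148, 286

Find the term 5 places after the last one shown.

2176

D1: 2 , 18 , 46 , 86 , 138
D2: 16 , 28 , 40 , 52
D3: 12 , 12 , 12
The third differences are constant (12).
52 + 12 = 64;  138 + 64 = 202;  286 + 202 = 488
64 + 12 = 76;  202 + 76 = 278;  488 + 278 = 766
76 + 12 = 88;  278 + 88 = 366;  766 + 366 = 1132
88 + 12 = 100;  366 + 100 = 466;  1132 + 466 = 1598
100 + 12 = 112;  466 + 112 = 578;  1598 + 578 = 2176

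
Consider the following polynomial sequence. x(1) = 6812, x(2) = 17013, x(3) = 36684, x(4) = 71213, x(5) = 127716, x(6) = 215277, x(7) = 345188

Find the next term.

10201  19671  34529  56503  87561  129911
9470  14858  21974  31058  42350
5388  7116  9084  11292
1728  1968  2208
240  240
The fifth differences are constant (240).
2208 + 240 = 2448;  11292 + 2448 = 13740;  42350 + 13740 = 56090;  129911 + 56090 = 186001;  345188 + 186001 = 531189

531189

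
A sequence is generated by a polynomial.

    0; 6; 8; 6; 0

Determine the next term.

First differences: 6, 2, -2, -6
Second differences: -4, -4, -4
The second differences are constant (-4).
-6 − 4 = -10;  0 − 10 = -10

-10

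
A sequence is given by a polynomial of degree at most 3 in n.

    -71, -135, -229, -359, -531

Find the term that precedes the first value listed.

-31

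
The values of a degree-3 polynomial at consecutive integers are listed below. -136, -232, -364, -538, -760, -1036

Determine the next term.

-1372

Δ: -96 , -132 , -174 , -222 , -276
Δ²: -36 , -42 , -48 , -54
Δ³: -6 , -6 , -6
Constant third difference = -6, so extend:
-54 − 6 = -60;  -276 − 60 = -336;  -1036 − 336 = -1372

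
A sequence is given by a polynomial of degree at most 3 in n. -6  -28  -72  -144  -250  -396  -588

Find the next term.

-22, -44, -72, -106, -146, -192
-22, -28, -34, -40, -46
-6, -6, -6, -6
Third differences constant at -6.
-46 − 6 = -52;  -192 − 52 = -244;  -588 − 244 = -832

-832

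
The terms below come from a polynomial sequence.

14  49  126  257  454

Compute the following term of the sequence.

729

35, 77, 131, 197
42, 54, 66
12, 12
Constant third difference = 12, so extend:
66 + 12 = 78;  197 + 78 = 275;  454 + 275 = 729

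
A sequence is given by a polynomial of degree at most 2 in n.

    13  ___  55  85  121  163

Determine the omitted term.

31

Using the last 4 terms:
30, 36, 42
6, 6
Constant second difference = 6.
Extend backward: 30 − 6 = 24;  55 − 24 = 31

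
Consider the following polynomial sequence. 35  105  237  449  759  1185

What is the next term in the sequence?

1745

70 , 132 , 212 , 310 , 426
62 , 80 , 98 , 116
18 , 18 , 18
The third differences are constant (18).
116 + 18 = 134;  426 + 134 = 560;  1185 + 560 = 1745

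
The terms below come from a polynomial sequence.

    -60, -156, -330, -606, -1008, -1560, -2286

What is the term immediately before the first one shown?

-18

First differences: -96  -174  -276  -402  -552  -726
Second differences: -78  -102  -126  -150  -174
Third differences: -24  -24  -24  -24
The third differences are constant at -24.
Work back: -78 + 24 = -54;  -96 + 54 = -42;  -60 + 42 = -18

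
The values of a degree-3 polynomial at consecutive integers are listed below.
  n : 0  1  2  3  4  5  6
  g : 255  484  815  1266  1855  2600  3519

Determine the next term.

D1: 229  331  451  589  745  919
D2: 102  120  138  156  174
D3: 18  18  18  18
Third differences constant at 18.
174 + 18 = 192;  919 + 192 = 1111;  3519 + 1111 = 4630

4630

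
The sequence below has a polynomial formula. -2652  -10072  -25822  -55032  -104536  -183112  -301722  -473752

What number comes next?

First differences: -7420  -15750  -29210  -49504  -78576  -118610  -172030
Second differences: -8330  -13460  -20294  -29072  -40034  -53420
Third differences: -5130  -6834  -8778  -10962  -13386
Fourth differences: -1704  -1944  -2184  -2424
Fifth differences: -240  -240  -240
Constant fifth difference = -240, so extend:
-2424 − 240 = -2664;  -13386 − 2664 = -16050;  -53420 − 16050 = -69470;  -172030 − 69470 = -241500;  -473752 − 241500 = -715252

-715252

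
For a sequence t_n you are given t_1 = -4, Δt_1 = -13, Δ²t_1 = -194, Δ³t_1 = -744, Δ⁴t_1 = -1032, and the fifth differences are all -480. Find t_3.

-224

Build the table forward from the leading diagonal:
Δ⁵: -480, -480, -480
Δ⁴: -1032, -1512, -1992
Δ³: -744, -1776, -3288
Δ²: -194, -938, -2714
Δ: -13, -207, -1145
t: -4, -17, -224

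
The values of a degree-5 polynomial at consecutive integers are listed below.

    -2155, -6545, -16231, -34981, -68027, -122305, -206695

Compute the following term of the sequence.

-332261

First differences: -4390, -9686, -18750, -33046, -54278, -84390
Second differences: -5296, -9064, -14296, -21232, -30112
Third differences: -3768, -5232, -6936, -8880
Fourth differences: -1464, -1704, -1944
Fifth differences: -240, -240
Constant fifth difference = -240, so extend:
-1944 − 240 = -2184;  -8880 − 2184 = -11064;  -30112 − 11064 = -41176;  -84390 − 41176 = -125566;  -206695 − 125566 = -332261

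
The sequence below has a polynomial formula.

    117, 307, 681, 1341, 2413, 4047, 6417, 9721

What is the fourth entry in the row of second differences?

562

D1: 190, 374, 660, 1072, 1634, 2370, 3304
D2: 184, 286, 412, 562, 736, 934
D3: 102, 126, 150, 174, 198
D4: 24, 24, 24, 24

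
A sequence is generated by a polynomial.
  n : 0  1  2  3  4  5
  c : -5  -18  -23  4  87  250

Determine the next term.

517

First differences: -13, -5, 27, 83, 163
Second differences: 8, 32, 56, 80
Third differences: 24, 24, 24
Constant third difference = 24, so extend:
80 + 24 = 104;  163 + 104 = 267;  250 + 267 = 517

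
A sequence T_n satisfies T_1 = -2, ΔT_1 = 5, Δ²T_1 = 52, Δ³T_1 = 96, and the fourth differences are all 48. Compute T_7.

Build the table forward from the leading diagonal:
Δ⁴: 48  48  48  48  48  48  48
Δ³: 96  144  192  240  288  336  384
Δ²: 52  148  292  484  724  1012  1348
Δ: 5  57  205  497  981  1705  2717
T: -2  3  60  265  762  1743  3448

3448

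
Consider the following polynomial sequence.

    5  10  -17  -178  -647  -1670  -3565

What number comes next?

-6722

5 , -27 , -161 , -469 , -1023 , -1895
-32 , -134 , -308 , -554 , -872
-102 , -174 , -246 , -318
-72 , -72 , -72
Constant fourth difference = -72, so extend:
-318 − 72 = -390;  -872 − 390 = -1262;  -1895 − 1262 = -3157;  -3565 − 3157 = -6722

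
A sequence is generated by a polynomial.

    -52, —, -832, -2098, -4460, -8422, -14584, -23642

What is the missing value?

-254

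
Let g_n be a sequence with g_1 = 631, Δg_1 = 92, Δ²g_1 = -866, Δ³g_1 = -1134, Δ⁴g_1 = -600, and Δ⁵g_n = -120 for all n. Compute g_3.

-51

Build the table forward from the leading diagonal:
Δ⁵: -120  -120  -120
Δ⁴: -600  -720  -840
Δ³: -1134  -1734  -2454
Δ²: -866  -2000  -3734
Δ: 92  -774  -2774
g: 631  723  -51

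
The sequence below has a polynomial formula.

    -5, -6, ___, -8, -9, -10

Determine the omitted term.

-7

Using the last 3 terms:
-1  -1
Constant first difference = -1.
Extend backward: -8 + 1 = -7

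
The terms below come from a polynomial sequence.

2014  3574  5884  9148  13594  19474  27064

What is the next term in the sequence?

D1: 1560 , 2310 , 3264 , 4446 , 5880 , 7590
D2: 750 , 954 , 1182 , 1434 , 1710
D3: 204 , 228 , 252 , 276
D4: 24 , 24 , 24
The fourth differences are constant (24).
276 + 24 = 300;  1710 + 300 = 2010;  7590 + 2010 = 9600;  27064 + 9600 = 36664

36664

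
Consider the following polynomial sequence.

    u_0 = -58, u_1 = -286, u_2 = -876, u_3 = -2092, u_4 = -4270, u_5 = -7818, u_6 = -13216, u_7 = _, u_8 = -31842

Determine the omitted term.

-21016

Using the first 7 terms:
D1: -228, -590, -1216, -2178, -3548, -5398
D2: -362, -626, -962, -1370, -1850
D3: -264, -336, -408, -480
D4: -72, -72, -72
Constant fourth difference = -72.
Extend forward: -480 − 72 = -552;  -1850 − 552 = -2402;  -5398 − 2402 = -7800;  -13216 − 7800 = -21016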